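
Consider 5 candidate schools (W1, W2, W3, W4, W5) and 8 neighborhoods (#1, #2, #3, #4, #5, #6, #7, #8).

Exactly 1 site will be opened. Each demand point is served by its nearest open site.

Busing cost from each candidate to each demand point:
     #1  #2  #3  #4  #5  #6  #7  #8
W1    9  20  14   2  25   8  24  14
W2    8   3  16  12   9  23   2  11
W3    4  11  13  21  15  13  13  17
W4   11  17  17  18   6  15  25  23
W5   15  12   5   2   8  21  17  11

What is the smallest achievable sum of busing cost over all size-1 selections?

Open {W2}.
  #1→W2 8, #2→W2 3, #3→W2 16, #4→W2 12, #5→W2 9, #6→W2 23, #7→W2 2, #8→W2 11  ⇒ total 84.
Compare {W5}: total 91.
Compare {W3}: total 107.
No size-1 selection does better; minimum is 84.

84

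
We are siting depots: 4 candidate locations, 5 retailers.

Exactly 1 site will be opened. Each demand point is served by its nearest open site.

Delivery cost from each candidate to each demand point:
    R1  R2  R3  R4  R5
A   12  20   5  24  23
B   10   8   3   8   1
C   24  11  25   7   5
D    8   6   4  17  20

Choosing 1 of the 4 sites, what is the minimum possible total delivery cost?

Open {B}.
  R1→B 10, R2→B 8, R3→B 3, R4→B 8, R5→B 1  ⇒ total 30.
Compare {D}: total 55.
Compare {C}: total 72.
No size-1 selection does better; minimum is 30.

30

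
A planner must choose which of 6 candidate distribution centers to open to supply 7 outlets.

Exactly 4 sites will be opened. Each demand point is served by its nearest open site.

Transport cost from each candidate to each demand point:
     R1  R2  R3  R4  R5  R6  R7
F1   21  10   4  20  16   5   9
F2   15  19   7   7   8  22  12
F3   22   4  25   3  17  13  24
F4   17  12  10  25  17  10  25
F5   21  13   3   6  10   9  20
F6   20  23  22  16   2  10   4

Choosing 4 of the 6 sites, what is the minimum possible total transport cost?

Open {F1, F2, F3, F6}.
  R1→F2 15, R2→F3 4, R3→F1 4, R4→F3 3, R5→F6 2, R6→F1 5, R7→F6 4  ⇒ total 37.
Compare {F1, F3, F4, F6}: total 39.
Compare {F2, F3, F5, F6}: total 40.
No size-4 selection does better; minimum is 37.

37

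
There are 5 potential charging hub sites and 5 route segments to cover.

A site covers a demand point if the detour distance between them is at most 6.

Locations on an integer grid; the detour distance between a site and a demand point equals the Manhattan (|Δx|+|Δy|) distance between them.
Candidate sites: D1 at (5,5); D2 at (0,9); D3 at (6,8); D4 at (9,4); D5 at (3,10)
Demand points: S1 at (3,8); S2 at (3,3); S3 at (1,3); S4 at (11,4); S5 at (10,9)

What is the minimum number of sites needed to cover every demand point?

Coverage sets (demand points within 6 of each site):
  D1: {S1, S2, S3}
  D2: {S1}
  D3: {S1, S5}
  D4: {S4, S5}
  D5: {S1}
No single site covers all 5 demand points.
But {D1, D4} covers everything, so the minimum is 2.

2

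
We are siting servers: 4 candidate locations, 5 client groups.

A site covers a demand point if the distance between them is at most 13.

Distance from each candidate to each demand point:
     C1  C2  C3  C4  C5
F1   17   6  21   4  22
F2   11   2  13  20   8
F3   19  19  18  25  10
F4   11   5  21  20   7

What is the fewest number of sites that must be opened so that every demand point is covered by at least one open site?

2

Coverage sets (demand points within 13 of each site):
  F1: {C2, C4}
  F2: {C1, C2, C3, C5}
  F3: {C5}
  F4: {C1, C2, C5}
No single site covers all 5 demand points.
But {F1, F2} covers everything, so the minimum is 2.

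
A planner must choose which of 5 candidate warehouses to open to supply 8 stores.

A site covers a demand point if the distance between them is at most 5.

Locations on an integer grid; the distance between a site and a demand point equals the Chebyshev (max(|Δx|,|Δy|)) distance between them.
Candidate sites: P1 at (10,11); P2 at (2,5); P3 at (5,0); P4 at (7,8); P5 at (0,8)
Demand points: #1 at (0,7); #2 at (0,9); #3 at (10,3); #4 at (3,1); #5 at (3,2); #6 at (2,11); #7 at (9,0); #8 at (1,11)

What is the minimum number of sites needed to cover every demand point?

2

Coverage sets (demand points within 5 of each site):
  P1: {}
  P2: {#1, #2, #4, #5}
  P3: {#3, #4, #5, #7}
  P4: {#3, #6}
  P5: {#1, #2, #6, #8}
No single site covers all 8 demand points.
But {P3, P5} covers everything, so the minimum is 2.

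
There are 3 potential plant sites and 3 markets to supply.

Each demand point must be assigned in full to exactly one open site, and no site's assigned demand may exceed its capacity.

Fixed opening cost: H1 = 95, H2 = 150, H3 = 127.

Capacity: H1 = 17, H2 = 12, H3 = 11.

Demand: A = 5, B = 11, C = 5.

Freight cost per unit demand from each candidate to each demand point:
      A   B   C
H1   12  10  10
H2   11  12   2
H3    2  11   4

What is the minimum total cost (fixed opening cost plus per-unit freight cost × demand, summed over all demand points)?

362

Open {H1, H3}; cheapest assignment that respects the capacities:
  H1 (cap 17, load 11): B — cost 11×10 = 110
  H3 (cap 11, load 10): A, C — cost 5×2 + 5×4 = 30
  Shipping 140, fixed 222 → total 362.
  Any other capacity-feasible assignment to {H1, H3} ships for at least 140.
Compare {H1, H2}: its best feasible assignment gives total 420.
Compare {H2, H3}: its best feasible assignment gives total 439.
Every other set of open sites that can feasibly serve all demand totals ≥ 420 even under its best assignment. Minimum: 362.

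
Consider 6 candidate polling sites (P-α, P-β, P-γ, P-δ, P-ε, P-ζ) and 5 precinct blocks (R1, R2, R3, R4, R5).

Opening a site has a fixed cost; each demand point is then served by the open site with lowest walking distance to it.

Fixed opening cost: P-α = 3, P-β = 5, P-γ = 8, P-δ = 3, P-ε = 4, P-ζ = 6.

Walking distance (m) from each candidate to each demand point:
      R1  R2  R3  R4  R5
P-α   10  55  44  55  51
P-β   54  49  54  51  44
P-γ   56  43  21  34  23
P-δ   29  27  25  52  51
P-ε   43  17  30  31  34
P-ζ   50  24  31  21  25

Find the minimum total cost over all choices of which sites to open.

113

Open {P-α, P-γ, P-ε, P-ζ}: assign each demand point to its cheapest open site.
  R1→P-α 10, R2→P-ε 17, R3→P-γ 21, R4→P-ζ 21, R5→P-γ 23
  walking distance 92, fixed 21 → total 113.
Compare {P-α, P-δ, P-ε, P-ζ}: walking distance 98 + fixed 16 = 114.
Compare {P-α, P-γ, P-ζ}: walking distance 99 + fixed 17 = 116.
Compare {P-α, P-ε, P-ζ}: walking distance 103 + fixed 13 = 116.
All other subsets cost ≥ 114. Minimum total cost: 113.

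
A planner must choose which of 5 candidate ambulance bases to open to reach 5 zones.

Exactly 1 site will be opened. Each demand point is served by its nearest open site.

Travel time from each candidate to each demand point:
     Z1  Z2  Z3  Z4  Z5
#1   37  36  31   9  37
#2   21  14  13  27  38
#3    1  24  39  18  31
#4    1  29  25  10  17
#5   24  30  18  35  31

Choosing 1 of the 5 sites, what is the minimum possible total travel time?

Open {#4}.
  Z1→#4 1, Z2→#4 29, Z3→#4 25, Z4→#4 10, Z5→#4 17  ⇒ total 82.
Compare {#2}: total 113.
Compare {#3}: total 113.
No size-1 selection does better; minimum is 82.

82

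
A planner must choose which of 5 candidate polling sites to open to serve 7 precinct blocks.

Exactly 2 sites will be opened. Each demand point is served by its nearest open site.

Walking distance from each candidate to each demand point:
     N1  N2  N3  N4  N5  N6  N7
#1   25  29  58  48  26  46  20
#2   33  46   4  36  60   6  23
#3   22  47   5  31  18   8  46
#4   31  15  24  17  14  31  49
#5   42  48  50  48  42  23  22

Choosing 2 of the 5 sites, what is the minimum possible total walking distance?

Open {#2, #4}.
  N1→#4 31, N2→#4 15, N3→#2 4, N4→#4 17, N5→#4 14, N6→#2 6, N7→#2 23  ⇒ total 110.
Compare {#3, #4}: total 127.
Compare {#1, #3}: total 133.
No size-2 selection does better; minimum is 110.

110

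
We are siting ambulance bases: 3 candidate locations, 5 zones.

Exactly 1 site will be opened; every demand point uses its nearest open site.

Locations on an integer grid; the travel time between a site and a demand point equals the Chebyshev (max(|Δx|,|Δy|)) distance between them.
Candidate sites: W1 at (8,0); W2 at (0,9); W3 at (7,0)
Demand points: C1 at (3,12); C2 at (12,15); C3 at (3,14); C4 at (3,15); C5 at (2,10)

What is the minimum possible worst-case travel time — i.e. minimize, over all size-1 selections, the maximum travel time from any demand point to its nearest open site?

12

Open {W2}.
  Farthest demand point is C2 at travel time 12 (to W2); all others are ≤ 12.
With {W1} the worst case is 15.
With {W3} the worst case is 15.
No size-1 selection achieves below 12.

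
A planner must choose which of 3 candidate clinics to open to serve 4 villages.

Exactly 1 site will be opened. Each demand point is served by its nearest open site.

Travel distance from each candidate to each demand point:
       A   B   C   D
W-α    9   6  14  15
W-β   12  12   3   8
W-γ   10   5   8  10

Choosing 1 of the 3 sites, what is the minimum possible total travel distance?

33

Open {W-γ}.
  A→W-γ 10, B→W-γ 5, C→W-γ 8, D→W-γ 10  ⇒ total 33.
Compare {W-β}: total 35.
Compare {W-α}: total 44.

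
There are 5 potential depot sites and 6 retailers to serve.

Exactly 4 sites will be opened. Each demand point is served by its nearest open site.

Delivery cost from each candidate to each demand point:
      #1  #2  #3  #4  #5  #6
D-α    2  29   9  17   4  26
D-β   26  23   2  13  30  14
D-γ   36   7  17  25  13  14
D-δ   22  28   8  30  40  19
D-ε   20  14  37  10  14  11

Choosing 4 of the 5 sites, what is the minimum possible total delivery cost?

36

Open {D-α, D-β, D-γ, D-ε}.
  #1→D-α 2, #2→D-γ 7, #3→D-β 2, #4→D-ε 10, #5→D-α 4, #6→D-ε 11  ⇒ total 36.
Compare {D-α, D-β, D-γ, D-δ}: total 42.
Compare {D-α, D-γ, D-δ, D-ε}: total 42.
No size-4 selection does better; minimum is 36.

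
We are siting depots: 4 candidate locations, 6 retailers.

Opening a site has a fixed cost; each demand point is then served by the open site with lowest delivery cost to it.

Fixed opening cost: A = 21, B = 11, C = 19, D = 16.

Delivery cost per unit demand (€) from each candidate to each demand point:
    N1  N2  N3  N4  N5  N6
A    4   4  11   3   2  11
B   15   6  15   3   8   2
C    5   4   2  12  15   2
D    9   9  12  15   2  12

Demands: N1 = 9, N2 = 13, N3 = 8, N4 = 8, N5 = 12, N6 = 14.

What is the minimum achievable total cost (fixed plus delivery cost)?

220

Open {A, C}: assign each demand point to its cheapest open site.
  N1→A 9×4=36, N2→A 13×4=52, N3→C 8×2=16, N4→A 8×3=24, N5→A 12×2=24, N6→C 14×2=28
  delivery cost 180, fixed 40 → total 220.
Compare {A, B, C}: delivery cost 180 + fixed 51 = 231.
Compare {B, C, D}: delivery cost 189 + fixed 46 = 235.
Compare {A, C, D}: delivery cost 180 + fixed 56 = 236.
All other subsets cost ≥ 231. Minimum total cost: 220.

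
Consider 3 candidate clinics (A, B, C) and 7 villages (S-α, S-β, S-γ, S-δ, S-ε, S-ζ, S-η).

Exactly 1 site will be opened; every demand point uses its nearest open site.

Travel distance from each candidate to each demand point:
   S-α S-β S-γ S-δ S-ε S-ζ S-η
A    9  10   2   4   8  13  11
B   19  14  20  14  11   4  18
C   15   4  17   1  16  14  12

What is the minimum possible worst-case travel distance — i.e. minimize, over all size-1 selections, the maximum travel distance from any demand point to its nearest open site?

13

Open {A}.
  Farthest demand point is S-ζ at travel distance 13 (to A); all others are ≤ 13.
With {C} the worst case is 17.
With {B} the worst case is 20.
No size-1 selection achieves below 13.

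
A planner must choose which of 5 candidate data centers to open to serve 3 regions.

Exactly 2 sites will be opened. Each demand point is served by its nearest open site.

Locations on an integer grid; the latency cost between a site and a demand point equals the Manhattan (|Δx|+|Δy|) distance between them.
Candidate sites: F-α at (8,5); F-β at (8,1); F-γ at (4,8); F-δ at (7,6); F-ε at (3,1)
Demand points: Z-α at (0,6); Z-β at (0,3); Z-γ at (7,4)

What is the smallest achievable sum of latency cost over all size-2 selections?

14

Open {F-δ, F-ε}.
  Z-α→F-δ 7, Z-β→F-ε 5, Z-γ→F-δ 2  ⇒ total 14.
Compare {F-α, F-ε}: total 15.
Compare {F-α, F-γ}: total 17.
No size-2 selection does better; minimum is 14.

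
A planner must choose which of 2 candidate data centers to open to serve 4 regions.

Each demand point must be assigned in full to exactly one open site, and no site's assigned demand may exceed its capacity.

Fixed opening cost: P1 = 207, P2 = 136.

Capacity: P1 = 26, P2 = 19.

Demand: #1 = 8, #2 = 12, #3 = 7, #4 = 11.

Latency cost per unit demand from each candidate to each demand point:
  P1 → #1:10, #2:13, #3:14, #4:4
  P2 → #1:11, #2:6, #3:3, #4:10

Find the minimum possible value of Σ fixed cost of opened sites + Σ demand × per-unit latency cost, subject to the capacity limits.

560

Open {P1, P2}; cheapest assignment that respects the capacities:
  P1 (cap 26, load 19): #1, #4 — cost 8×10 + 11×4 = 124
  P2 (cap 19, load 19): #2, #3 — cost 12×6 + 7×3 = 93
  Shipping 217, fixed 343 → total 560.
  Any other capacity-feasible assignment to {P1, P2} ships for at least 217.
Total demand is 38 and no other set of sites has combined capacity ≥ 38, so {P1, P2} is the only feasible choice of open sites. Minimum: 560.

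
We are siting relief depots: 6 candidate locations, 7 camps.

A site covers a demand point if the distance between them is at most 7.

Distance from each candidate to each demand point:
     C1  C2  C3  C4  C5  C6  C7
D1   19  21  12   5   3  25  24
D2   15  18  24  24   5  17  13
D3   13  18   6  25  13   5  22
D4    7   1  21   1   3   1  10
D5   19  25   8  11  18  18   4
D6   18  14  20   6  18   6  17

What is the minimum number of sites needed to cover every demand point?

Coverage sets (demand points within 7 of each site):
  D1: {C4, C5}
  D2: {C5}
  D3: {C3, C6}
  D4: {C1, C2, C4, C5, C6}
  D5: {C7}
  D6: {C4, C6}
No 2 sites suffice: every size-2 union leaves at least one demand point uncovered.
But {D3, D4, D5} covers everything, so the minimum is 3.

3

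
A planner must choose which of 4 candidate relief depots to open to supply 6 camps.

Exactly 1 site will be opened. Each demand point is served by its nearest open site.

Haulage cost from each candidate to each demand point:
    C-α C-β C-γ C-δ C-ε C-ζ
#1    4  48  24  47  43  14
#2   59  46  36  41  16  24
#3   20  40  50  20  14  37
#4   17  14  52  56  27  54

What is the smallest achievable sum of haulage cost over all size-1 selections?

Open {#1}.
  C-α→#1 4, C-β→#1 48, C-γ→#1 24, C-δ→#1 47, C-ε→#1 43, C-ζ→#1 14  ⇒ total 180.
Compare {#3}: total 181.
Compare {#4}: total 220.
No size-1 selection does better; minimum is 180.

180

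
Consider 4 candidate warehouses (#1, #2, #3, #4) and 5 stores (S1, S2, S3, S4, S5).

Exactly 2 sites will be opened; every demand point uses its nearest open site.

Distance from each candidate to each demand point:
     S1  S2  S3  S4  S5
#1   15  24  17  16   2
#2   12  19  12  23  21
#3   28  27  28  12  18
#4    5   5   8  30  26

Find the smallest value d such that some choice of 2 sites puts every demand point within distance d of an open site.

Open {#1, #4}.
  Farthest demand point is S4 at distance 16 (to #1); all others are ≤ 16.
With {#3, #4} the worst case is 18.
With {#1, #2} the worst case is 19.
No size-2 selection achieves below 16.

16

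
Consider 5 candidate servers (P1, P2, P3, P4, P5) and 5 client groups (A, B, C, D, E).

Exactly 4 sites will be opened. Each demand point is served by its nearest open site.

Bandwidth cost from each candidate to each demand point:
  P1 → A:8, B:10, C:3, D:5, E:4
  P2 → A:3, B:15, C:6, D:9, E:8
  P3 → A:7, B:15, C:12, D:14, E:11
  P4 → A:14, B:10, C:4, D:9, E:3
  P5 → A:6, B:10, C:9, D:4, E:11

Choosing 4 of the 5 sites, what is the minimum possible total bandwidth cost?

Open {P1, P2, P4, P5}.
  A→P2 3, B→P1 10, C→P1 3, D→P5 4, E→P4 3  ⇒ total 23.
Compare {P1, P2, P3, P4}: total 24.
Compare {P1, P2, P3, P5}: total 24.
No size-4 selection does better; minimum is 23.

23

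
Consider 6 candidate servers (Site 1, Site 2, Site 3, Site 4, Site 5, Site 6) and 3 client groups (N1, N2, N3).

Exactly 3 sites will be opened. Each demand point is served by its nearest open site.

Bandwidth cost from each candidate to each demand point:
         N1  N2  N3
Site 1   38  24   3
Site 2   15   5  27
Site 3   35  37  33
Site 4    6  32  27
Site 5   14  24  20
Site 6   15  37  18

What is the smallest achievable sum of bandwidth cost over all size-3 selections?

14

Open {Site 1, Site 2, Site 4}.
  N1→Site 4 6, N2→Site 2 5, N3→Site 1 3  ⇒ total 14.
Compare {Site 1, Site 2, Site 5}: total 22.
Compare {Site 1, Site 2, Site 3}: total 23.
No size-3 selection does better; minimum is 14.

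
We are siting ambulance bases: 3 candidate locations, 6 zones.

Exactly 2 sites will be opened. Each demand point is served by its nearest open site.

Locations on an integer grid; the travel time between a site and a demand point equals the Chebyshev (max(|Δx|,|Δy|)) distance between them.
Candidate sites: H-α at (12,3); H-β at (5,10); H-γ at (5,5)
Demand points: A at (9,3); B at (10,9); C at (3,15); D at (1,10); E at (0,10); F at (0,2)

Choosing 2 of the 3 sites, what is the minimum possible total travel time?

Open {H-β, H-γ}.
  A→H-γ 4, B→H-β 5, C→H-β 5, D→H-β 4, E→H-β 5, F→H-γ 5  ⇒ total 28.
Compare {H-α, H-β}: total 30.
Compare {H-α, H-γ}: total 33.

28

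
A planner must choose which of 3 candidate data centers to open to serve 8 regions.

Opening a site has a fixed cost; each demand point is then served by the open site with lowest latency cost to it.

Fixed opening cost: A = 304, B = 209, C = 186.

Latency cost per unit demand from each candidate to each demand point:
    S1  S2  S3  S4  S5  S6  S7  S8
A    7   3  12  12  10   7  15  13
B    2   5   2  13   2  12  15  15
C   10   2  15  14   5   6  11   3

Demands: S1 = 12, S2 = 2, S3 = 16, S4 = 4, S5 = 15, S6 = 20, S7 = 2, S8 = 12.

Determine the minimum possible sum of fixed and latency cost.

Open {B, C}: assign each demand point to its cheapest open site.
  S1→B 12×2=24, S2→C 2×2=4, S3→B 16×2=32, S4→B 4×13=52, S5→B 15×2=30, S6→C 20×6=120, S7→C 2×11=22, S8→C 12×3=36
  latency cost 320, fixed 395 → total 715.
Compare {B}: latency cost 598 + fixed 209 = 807.
Compare {C}: latency cost 673 + fixed 186 = 859.
Compare {A, B}: latency cost 466 + fixed 513 = 979.
All other subsets cost ≥ 807. Minimum total cost: 715.

715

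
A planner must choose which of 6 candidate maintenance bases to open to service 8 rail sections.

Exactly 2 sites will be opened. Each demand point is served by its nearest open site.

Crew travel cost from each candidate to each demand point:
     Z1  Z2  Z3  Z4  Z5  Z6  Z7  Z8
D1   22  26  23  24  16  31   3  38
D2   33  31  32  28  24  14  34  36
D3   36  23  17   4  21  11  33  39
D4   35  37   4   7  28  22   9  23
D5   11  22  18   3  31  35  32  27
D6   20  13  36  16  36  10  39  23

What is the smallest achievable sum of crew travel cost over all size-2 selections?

Open {D4, D6}.
  Z1→D6 20, Z2→D6 13, Z3→D4 4, Z4→D4 7, Z5→D4 28, Z6→D6 10, Z7→D4 9, Z8→D4 23  ⇒ total 114.
Compare {D4, D5}: total 122.
Compare {D1, D4}: total 123.
No size-2 selection does better; minimum is 114.

114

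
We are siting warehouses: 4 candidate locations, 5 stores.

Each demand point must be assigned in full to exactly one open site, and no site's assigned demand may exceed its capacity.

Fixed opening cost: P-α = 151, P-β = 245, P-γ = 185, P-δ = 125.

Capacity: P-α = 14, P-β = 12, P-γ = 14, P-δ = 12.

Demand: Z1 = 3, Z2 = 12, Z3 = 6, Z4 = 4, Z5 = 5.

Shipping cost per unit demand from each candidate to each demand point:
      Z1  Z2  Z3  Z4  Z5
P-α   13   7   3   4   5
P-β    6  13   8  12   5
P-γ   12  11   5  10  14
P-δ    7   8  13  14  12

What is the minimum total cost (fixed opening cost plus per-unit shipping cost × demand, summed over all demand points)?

Open {P-α, P-γ, P-δ}; cheapest assignment that respects the capacities:
  P-α (cap 14, load 9): Z4, Z5 — cost 4×4 + 5×5 = 41
  P-γ (cap 14, load 9): Z1, Z3 — cost 3×12 + 6×5 = 66
  P-δ (cap 12, load 12): Z2 — cost 12×8 = 96
  Shipping 203, fixed 461 → total 664.
  Any other capacity-feasible assignment to {P-α, P-γ, P-δ} ships for at least 203.
Compare {P-α, P-β, P-δ}: its best feasible assignment gives total 694.
Compare {P-β, P-γ, P-δ}: its best feasible assignment gives total 764.
Every other set of open sites that can feasibly serve all demand totals ≥ 694 even under its best assignment. Minimum: 664.

664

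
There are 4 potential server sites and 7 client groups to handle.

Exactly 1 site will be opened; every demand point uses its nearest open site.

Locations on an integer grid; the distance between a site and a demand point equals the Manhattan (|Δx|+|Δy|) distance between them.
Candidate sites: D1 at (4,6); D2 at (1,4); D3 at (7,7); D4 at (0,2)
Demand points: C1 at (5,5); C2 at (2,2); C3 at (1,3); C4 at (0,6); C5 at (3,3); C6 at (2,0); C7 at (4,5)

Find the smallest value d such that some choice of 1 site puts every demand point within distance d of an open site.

Open {D2}.
  Farthest demand point is C1 at distance 5 (to D2); all others are ≤ 5.
With {D1} the worst case is 8.
With {D4} the worst case is 8.
No size-1 selection achieves below 5.

5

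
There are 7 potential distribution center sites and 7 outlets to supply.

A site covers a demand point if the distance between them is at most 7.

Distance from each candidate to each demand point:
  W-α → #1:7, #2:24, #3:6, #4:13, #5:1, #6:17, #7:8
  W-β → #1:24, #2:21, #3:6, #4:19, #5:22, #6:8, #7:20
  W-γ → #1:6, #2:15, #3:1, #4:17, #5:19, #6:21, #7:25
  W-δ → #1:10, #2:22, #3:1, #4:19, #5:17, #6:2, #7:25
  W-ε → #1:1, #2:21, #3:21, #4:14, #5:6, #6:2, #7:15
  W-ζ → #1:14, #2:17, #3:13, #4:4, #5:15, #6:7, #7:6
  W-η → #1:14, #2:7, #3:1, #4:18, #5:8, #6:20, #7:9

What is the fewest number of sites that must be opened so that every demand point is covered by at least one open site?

3

Coverage sets (demand points within 7 of each site):
  W-α: {#1, #3, #5}
  W-β: {#3}
  W-γ: {#1, #3}
  W-δ: {#3, #6}
  W-ε: {#1, #5, #6}
  W-ζ: {#4, #6, #7}
  W-η: {#2, #3}
No 2 sites suffice: every size-2 union leaves at least one demand point uncovered.
But {W-α, W-ζ, W-η} covers everything, so the minimum is 3.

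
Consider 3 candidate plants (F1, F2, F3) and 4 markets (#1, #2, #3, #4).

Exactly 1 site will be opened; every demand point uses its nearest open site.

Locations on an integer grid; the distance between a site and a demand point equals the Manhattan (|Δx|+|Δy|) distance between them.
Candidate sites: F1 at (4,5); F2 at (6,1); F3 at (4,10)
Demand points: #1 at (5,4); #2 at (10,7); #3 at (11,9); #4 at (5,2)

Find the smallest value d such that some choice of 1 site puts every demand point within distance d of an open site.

Open {F3}.
  Farthest demand point is #2 at distance 9 (to F3); all others are ≤ 9.
With {F1} the worst case is 11.
With {F2} the worst case is 13.
No size-1 selection achieves below 9.

9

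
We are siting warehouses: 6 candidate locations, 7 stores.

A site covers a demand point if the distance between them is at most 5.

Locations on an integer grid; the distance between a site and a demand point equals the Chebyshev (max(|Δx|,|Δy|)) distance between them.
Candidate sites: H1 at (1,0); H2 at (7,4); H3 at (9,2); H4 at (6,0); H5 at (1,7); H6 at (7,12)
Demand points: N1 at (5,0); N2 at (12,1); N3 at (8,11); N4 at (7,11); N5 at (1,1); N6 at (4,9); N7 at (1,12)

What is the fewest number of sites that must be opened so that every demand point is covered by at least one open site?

Coverage sets (demand points within 5 of each site):
  H1: {N1, N5}
  H2: {N1, N2, N6}
  H3: {N1, N2}
  H4: {N1, N5}
  H5: {N6, N7}
  H6: {N3, N4, N6}
No 3 sites suffice: every size-3 union leaves at least one demand point uncovered.
But {H1, H2, H5, H6} covers everything, so the minimum is 4.

4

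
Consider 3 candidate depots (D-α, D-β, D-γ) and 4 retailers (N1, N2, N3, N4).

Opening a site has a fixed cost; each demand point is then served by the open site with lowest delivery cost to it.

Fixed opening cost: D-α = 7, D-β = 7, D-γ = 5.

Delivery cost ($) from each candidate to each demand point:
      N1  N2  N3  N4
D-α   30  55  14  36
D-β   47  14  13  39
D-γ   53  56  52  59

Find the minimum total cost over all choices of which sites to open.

Open {D-α, D-β}: assign each demand point to its cheapest open site.
  N1→D-α 30, N2→D-β 14, N3→D-β 13, N4→D-α 36
  delivery cost 93, fixed 14 → total 107.
Compare {D-α, D-β, D-γ}: delivery cost 93 + fixed 19 = 112.
Compare {D-β}: delivery cost 113 + fixed 7 = 120.
Compare {D-β, D-γ}: delivery cost 113 + fixed 12 = 125.
All other subsets cost ≥ 112. Minimum total cost: 107.

107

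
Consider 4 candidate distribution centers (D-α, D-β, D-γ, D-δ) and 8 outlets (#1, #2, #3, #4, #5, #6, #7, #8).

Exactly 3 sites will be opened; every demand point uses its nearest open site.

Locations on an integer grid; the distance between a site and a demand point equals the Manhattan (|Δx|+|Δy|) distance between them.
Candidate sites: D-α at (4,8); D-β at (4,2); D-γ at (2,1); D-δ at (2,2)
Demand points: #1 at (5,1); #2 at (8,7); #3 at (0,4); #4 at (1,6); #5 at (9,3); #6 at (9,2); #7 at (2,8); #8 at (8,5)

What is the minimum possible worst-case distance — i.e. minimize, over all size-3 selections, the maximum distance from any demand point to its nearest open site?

Open {D-α, D-β, D-γ}.
  Farthest demand point is #8 at distance 7 (to D-α); all others are ≤ 7.
With {D-α, D-β, D-δ} the worst case is 7.
With {D-α, D-γ, D-δ} the worst case is 8.
No size-3 selection achieves below 7.

7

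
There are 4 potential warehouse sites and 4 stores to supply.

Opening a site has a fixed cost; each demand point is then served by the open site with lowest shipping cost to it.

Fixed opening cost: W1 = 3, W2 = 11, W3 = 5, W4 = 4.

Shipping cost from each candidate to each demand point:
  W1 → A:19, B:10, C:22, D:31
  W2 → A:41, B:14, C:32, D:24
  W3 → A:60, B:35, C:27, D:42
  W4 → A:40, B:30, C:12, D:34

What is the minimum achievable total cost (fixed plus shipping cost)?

Open {W1, W4}: assign each demand point to its cheapest open site.
  A→W1 19, B→W1 10, C→W4 12, D→W1 31
  shipping cost 72, fixed 7 → total 79.
Compare {W1, W2, W4}: shipping cost 65 + fixed 18 = 83.
Compare {W1, W3, W4}: shipping cost 72 + fixed 12 = 84.
Compare {W1}: shipping cost 82 + fixed 3 = 85.
All other subsets cost ≥ 83. Minimum total cost: 79.

79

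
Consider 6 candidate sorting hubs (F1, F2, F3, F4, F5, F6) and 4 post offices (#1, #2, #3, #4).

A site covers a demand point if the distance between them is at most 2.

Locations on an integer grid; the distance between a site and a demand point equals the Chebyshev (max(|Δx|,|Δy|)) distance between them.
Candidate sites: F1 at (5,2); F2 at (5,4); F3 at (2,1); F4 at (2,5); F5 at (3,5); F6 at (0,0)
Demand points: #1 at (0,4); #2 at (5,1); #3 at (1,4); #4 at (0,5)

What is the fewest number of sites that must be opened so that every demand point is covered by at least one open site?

2

Coverage sets (demand points within 2 of each site):
  F1: {#2}
  F2: {}
  F3: {}
  F4: {#1, #3, #4}
  F5: {#3}
  F6: {}
No single site covers all 4 demand points.
But {F1, F4} covers everything, so the minimum is 2.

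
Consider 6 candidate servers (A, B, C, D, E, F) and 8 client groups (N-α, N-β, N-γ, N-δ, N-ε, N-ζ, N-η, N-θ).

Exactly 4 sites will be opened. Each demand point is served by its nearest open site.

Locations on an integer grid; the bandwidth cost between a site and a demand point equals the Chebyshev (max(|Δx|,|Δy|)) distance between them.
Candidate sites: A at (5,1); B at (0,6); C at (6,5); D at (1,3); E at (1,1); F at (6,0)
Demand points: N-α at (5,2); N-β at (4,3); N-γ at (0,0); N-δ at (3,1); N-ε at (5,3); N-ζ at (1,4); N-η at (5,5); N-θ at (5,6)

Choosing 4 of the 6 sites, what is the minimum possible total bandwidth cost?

Open {A, C, D, E}.
  N-α→A 1, N-β→A 2, N-γ→E 1, N-δ→A 2, N-ε→A 2, N-ζ→D 1, N-η→C 1, N-θ→C 1  ⇒ total 11.
Compare {A, B, C, E}: total 12.
Compare {C, D, E, F}: total 12.
No size-4 selection does better; minimum is 11.

11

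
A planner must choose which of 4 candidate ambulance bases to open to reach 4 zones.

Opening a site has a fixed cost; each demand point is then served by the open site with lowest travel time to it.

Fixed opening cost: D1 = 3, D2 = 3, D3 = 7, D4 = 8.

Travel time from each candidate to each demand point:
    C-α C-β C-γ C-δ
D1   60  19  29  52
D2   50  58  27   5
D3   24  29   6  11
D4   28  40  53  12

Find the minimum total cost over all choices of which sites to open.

67

Open {D1, D2, D3}: assign each demand point to its cheapest open site.
  C-α→D3 24, C-β→D1 19, C-γ→D3 6, C-δ→D2 5
  travel time 54, fixed 13 → total 67.
Compare {D1, D3}: travel time 60 + fixed 10 = 70.
Compare {D2, D3}: travel time 64 + fixed 10 = 74.
Compare {D1, D2, D3, D4}: travel time 54 + fixed 21 = 75.
All other subsets cost ≥ 70. Minimum total cost: 67.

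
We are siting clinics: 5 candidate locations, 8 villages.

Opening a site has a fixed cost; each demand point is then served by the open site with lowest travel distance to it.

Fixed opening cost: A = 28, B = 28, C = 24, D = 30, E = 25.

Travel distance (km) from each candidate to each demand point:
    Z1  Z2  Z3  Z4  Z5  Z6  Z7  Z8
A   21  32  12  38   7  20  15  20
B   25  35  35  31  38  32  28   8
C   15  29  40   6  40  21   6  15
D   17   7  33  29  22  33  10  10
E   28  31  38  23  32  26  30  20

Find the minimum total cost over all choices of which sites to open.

Open {A, C}: assign each demand point to its cheapest open site.
  Z1→C 15, Z2→C 29, Z3→A 12, Z4→C 6, Z5→A 7, Z6→A 20, Z7→C 6, Z8→C 15
  travel distance 110, fixed 52 → total 162.
Compare {A, C, D}: travel distance 83 + fixed 82 = 165.
Compare {A, D}: travel distance 112 + fixed 58 = 170.
Compare {C, D}: travel distance 120 + fixed 54 = 174.
All other subsets cost ≥ 165. Minimum total cost: 162.

162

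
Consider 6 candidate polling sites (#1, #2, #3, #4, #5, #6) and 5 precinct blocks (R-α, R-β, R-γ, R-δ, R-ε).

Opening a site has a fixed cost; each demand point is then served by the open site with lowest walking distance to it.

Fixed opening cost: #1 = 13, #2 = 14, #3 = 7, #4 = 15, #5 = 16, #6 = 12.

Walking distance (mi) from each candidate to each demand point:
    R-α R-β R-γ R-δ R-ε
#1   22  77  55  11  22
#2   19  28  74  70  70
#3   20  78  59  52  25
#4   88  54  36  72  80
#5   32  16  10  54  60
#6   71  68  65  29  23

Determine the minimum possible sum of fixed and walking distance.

110

Open {#1, #5}: assign each demand point to its cheapest open site.
  R-α→#1 22, R-β→#5 16, R-γ→#5 10, R-δ→#1 11, R-ε→#1 22
  walking distance 81, fixed 29 → total 110.
Compare {#1, #3, #5}: walking distance 79 + fixed 36 = 115.
Compare {#1, #2, #5}: walking distance 78 + fixed 43 = 121.
Compare {#1, #5, #6}: walking distance 81 + fixed 41 = 122.
All other subsets cost ≥ 115. Minimum total cost: 110.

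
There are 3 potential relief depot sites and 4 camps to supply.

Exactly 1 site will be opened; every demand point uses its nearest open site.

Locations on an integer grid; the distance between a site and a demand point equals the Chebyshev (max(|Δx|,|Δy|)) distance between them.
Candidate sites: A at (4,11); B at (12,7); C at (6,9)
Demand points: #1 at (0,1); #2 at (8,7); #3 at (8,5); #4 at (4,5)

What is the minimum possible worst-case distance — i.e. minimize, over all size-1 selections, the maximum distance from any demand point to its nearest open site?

8

Open {C}.
  Farthest demand point is #1 at distance 8 (to C); all others are ≤ 8.
With {A} the worst case is 10.
With {B} the worst case is 12.
No size-1 selection achieves below 8.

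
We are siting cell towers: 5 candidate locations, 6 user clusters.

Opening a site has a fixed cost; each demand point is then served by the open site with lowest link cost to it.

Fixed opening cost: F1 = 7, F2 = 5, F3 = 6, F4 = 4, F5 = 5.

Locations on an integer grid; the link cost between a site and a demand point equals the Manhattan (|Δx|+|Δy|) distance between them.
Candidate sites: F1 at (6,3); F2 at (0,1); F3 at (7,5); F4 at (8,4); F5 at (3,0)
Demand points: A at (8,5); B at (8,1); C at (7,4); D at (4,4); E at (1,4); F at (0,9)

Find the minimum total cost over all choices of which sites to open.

30

Open {F2, F4}: assign each demand point to its cheapest open site.
  A→F4 1, B→F4 3, C→F4 1, D→F4 4, E→F2 4, F→F2 8
  link cost 21, fixed 9 → total 30.
Compare {F4}: link cost 29 + fixed 4 = 33.
Compare {F2, F3}: link cost 23 + fixed 11 = 34.
Compare {F3}: link cost 29 + fixed 6 = 35.
All other subsets cost ≥ 33. Minimum total cost: 30.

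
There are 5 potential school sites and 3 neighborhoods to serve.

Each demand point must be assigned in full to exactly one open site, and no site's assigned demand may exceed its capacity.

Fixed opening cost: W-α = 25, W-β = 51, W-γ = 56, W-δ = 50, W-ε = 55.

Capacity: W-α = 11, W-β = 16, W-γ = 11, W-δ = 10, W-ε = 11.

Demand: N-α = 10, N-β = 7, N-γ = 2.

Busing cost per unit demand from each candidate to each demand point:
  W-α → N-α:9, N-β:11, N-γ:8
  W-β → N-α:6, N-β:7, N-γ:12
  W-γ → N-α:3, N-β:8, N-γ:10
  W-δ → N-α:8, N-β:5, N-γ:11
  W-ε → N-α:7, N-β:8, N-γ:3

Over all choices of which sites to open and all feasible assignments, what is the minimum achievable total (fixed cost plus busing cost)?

Open {W-γ, W-δ}; cheapest assignment that respects the capacities:
  W-γ (cap 11, load 10): N-α — cost 10×3 = 30
  W-δ (cap 10, load 9): N-β, N-γ — cost 7×5 + 2×11 = 57
  Shipping 87, fixed 106 → total 193.
  Any other capacity-feasible assignment to {W-γ, W-δ} ships for at least 87.
Compare {W-γ, W-ε}: its best feasible assignment gives total 203.
Compare {W-α, W-γ}: its best feasible assignment gives total 204.
Every other set of open sites that can feasibly serve all demand totals ≥ 203 even under its best assignment. Minimum: 193.

193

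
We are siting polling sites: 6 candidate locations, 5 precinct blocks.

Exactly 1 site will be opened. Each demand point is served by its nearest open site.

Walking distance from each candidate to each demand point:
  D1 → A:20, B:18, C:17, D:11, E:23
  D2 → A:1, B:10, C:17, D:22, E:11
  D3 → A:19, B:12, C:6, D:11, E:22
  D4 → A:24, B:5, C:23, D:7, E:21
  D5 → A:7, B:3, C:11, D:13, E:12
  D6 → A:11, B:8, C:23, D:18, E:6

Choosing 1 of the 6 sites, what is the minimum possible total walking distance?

Open {D5}.
  A→D5 7, B→D5 3, C→D5 11, D→D5 13, E→D5 12  ⇒ total 46.
Compare {D2}: total 61.
Compare {D6}: total 66.
No size-1 selection does better; minimum is 46.

46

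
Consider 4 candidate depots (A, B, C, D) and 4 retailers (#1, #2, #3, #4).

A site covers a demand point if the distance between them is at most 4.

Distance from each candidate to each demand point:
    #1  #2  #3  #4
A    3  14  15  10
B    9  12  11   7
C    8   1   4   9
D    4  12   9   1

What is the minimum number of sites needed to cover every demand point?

Coverage sets (demand points within 4 of each site):
  A: {#1}
  B: {}
  C: {#2, #3}
  D: {#1, #4}
No single site covers all 4 demand points.
But {C, D} covers everything, so the minimum is 2.

2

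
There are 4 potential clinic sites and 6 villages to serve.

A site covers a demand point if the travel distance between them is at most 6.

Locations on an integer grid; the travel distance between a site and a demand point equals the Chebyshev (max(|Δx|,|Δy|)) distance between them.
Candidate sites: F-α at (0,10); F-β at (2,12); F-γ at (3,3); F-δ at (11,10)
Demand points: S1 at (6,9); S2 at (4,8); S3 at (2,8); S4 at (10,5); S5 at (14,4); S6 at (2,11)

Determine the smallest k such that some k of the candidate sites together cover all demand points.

Coverage sets (demand points within 6 of each site):
  F-α: {S1, S2, S3, S6}
  F-β: {S1, S2, S3, S6}
  F-γ: {S1, S2, S3}
  F-δ: {S1, S4, S5}
No single site covers all 6 demand points.
But {F-α, F-δ} covers everything, so the minimum is 2.

2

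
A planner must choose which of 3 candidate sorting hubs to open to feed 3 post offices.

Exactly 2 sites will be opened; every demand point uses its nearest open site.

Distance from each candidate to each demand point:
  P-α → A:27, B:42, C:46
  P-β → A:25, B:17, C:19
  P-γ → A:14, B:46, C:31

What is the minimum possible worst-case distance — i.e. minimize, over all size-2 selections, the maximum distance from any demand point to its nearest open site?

19

Open {P-β, P-γ}.
  Farthest demand point is C at distance 19 (to P-β); all others are ≤ 19.
With {P-α, P-β} the worst case is 25.
With {P-α, P-γ} the worst case is 42.
No size-2 selection achieves below 19.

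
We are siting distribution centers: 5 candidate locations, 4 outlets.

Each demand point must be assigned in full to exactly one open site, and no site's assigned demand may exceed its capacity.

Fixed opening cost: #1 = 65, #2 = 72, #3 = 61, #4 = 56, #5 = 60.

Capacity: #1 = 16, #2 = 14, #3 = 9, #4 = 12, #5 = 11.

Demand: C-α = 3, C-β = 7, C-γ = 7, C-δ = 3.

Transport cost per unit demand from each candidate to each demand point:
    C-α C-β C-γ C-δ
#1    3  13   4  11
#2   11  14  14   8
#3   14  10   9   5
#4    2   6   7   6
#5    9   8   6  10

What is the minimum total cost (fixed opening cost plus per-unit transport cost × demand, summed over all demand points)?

218

Open {#1, #4}; cheapest assignment that respects the capacities:
  #1 (cap 16, load 10): C-α, C-γ — cost 3×3 + 7×4 = 37
  #4 (cap 12, load 10): C-β, C-δ — cost 7×6 + 3×6 = 60
  Shipping 97, fixed 121 → total 218.
  Any other capacity-feasible assignment to {#1, #4} ships for at least 97.
Compare {#4, #5}: its best feasible assignment gives total 236.
Compare {#1, #5}: its best feasible assignment gives total 248.
Every other set of open sites that can feasibly serve all demand totals ≥ 236 even under its best assignment. Minimum: 218.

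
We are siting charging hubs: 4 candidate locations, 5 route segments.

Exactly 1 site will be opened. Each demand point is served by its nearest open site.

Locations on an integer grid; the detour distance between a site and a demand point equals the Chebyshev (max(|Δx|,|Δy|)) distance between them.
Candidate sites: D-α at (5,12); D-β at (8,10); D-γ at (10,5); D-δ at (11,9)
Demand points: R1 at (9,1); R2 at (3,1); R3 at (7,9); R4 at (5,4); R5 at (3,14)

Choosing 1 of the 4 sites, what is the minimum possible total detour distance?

Open {D-γ}.
  R1→D-γ 4, R2→D-γ 7, R3→D-γ 4, R4→D-γ 5, R5→D-γ 9  ⇒ total 29.
Compare {D-β}: total 30.
Compare {D-δ}: total 34.
No size-1 selection does better; minimum is 29.

29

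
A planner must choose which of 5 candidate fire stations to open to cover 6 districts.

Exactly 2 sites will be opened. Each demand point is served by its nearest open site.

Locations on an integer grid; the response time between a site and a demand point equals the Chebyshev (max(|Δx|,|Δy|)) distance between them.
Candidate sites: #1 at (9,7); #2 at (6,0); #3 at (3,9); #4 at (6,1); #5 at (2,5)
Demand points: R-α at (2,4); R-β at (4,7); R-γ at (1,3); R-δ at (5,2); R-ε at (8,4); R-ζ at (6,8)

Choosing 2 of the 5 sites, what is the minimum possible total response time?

Open {#4, #5}.
  R-α→#5 1, R-β→#5 2, R-γ→#5 2, R-δ→#4 1, R-ε→#4 3, R-ζ→#5 4  ⇒ total 13.
Compare {#1, #5}: total 14.
Compare {#2, #5}: total 15.
No size-2 selection does better; minimum is 13.

13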